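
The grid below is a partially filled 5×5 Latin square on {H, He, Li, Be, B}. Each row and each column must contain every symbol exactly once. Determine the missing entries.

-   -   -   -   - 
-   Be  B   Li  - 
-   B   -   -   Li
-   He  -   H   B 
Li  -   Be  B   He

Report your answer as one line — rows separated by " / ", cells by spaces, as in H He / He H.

B Li H He Be / He Be B Li H / H B He Be Li / Be He Li H B / Li H Be B He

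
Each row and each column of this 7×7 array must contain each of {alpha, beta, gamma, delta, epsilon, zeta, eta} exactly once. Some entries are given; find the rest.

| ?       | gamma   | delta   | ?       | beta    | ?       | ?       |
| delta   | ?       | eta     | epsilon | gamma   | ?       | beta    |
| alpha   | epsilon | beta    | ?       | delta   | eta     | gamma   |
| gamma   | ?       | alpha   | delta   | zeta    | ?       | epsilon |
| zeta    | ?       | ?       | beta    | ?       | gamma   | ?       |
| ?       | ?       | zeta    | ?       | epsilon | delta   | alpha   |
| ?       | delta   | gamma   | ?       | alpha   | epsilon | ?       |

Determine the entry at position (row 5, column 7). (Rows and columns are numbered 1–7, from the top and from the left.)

At row 3, column 4: row 3 has {alpha,beta,gamma,delta,epsilon,eta}; column 4 has {beta,delta,epsilon}; that leaves zeta.
At row 4, column 6: row 4 has {alpha,gamma,delta,epsilon,zeta}; column 6 has {gamma,delta,epsilon,eta}; that leaves beta.
At row 5, column 3: row 5 has {beta,gamma,zeta}; column 3 has {alpha,beta,gamma,delta,zeta,eta}; that leaves epsilon.
At row 5, column 5: row 5 has {beta,gamma,epsilon,zeta}; column 5 has {alpha,beta,gamma,delta,epsilon,zeta}; that leaves eta.
At row 5, column 7: row 5 has {beta,gamma,epsilon,zeta,eta}; column 7 has {alpha,beta,gamma,epsilon}; that leaves delta.

delta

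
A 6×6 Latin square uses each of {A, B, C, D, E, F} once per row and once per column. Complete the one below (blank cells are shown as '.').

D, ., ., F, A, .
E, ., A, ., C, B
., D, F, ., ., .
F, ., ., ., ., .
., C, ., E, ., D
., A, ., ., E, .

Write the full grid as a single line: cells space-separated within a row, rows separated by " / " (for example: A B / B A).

row 2 has {A,B,C,E}; column 2 has {A,C,D} — only F is left for (r2,c2).
row 2 has {A,B,C,E,F}; column 4 has {E,F} — only D is left for (r2,c4).
row 3 has {D,F}; column 5 has {A,C,E} — only B is left for (r3,c5).
row 4 has {F}; column 5 has {A,B,C,E} — only D is left for (r4,c5).
row 5 has {C,D,E}; column 3 has {A,F} — only B is left for (r5,c3).
row 5 has {B,C,D,E}; column 5 has {A,B,C,D,E} — only F is left for (r5,c5).
row 5 has {B,C,D,E,F}; column 1 has {D,E,F} — only A is left for (r5,c1).
row 3 has {B,D,F}; column 1 has {A,D,E,F} — only C is left for (r3,c1).
row 3 has {B,C,D,F}; column 4 has {D,E,F} — only A is left for (r3,c4).
row 3 has {A,B,C,D,F}; column 6 has {B,D} — only E is left for (r3,c6).
row 6 has {A,E}; column 1 has {A,C,D,E,F} — only B is left for (r6,c1).
row 6 has {A,B,E}; column 4 has {A,D,E,F} — only C is left for (r6,c4).
row 6 has {A,B,C,E}; column 6 has {B,D,E} — only F is left for (r6,c6).
row 1 has {A,D,F}; column 6 has {B,D,E,F} — only C is left for (r1,c6).
row 4 has {D,F}; column 4 has {A,C,D,E,F} — only B is left for (r4,c4).
row 4 has {B,D,F}; column 6 has {B,C,D,E,F} — only A is left for (r4,c6).
row 6 has {A,B,C,E,F}; column 3 has {A,B,F} — only D is left for (r6,c3).
row 1 has {A,C,D,F}; column 3 has {A,B,D,F} — only E is left for (r1,c3).
row 4 has {A,B,D,F}; column 2 has {A,C,D,F} — only E is left for (r4,c2).
row 4 has {A,B,D,E,F}; column 3 has {A,B,D,E,F} — only C is left for (r4,c3).
row 1 has {A,C,D,E,F}; column 2 has {A,C,D,E,F} — only B is left for (r1,c2).

D B E F A C / E F A D C B / C D F A B E / F E C B D A / A C B E F D / B A D C E F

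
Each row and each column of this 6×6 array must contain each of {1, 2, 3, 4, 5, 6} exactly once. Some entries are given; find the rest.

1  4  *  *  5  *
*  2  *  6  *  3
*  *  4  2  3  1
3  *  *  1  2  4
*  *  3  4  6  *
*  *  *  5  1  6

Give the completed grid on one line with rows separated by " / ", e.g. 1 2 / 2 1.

1 4 6 3 5 2 / 5 2 1 6 4 3 / 6 5 4 2 3 1 / 3 6 5 1 2 4 / 2 1 3 4 6 5 / 4 3 2 5 1 6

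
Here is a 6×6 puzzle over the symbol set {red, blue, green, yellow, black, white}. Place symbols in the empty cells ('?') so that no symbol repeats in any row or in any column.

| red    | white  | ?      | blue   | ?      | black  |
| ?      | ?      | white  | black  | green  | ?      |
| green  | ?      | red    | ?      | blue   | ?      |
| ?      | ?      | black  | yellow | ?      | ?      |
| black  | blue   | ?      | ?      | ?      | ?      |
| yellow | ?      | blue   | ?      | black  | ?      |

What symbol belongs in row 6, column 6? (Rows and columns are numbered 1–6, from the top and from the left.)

row 1 has {red,blue,black,white}; column 5 has {blue,green,black} — only yellow is left for (r1,c5).
row 2 has {green,black,white}; column 1 has {red,green,yellow,black} — only blue is left for (r2,c1).
row 3 has {red,blue,green}; column 4 has {blue,yellow,black} — only white is left for (r3,c4).
row 3 has {red,blue,green,white}; column 6 has {black} — only yellow is left for (r3,c6).
row 4 has {yellow,black}; column 1 has {red,blue,green,yellow,black} — only white is left for (r4,c1).
row 4 has {yellow,black,white}; column 5 has {blue,green,yellow,black} — only red is left for (r4,c5).
row 5 has {blue,black}; column 5 has {red,blue,green,yellow,black} — only white is left for (r5,c5).
row 1 has {red,blue,yellow,black,white}; column 3 has {red,blue,black,white} — only green is left for (r1,c3).
row 2 has {blue,green,black,white}; column 6 has {yellow,black} — only red is left for (r2,c6).
row 3 has {red,blue,green,yellow,white}; column 2 has {blue,white} — only black is left for (r3,c2).
row 4 has {red,yellow,black,white}; column 2 has {blue,black,white} — only green is left for (r4,c2).
row 4 has {red,green,yellow,black,white}; column 6 has {red,yellow,black} — only blue is left for (r4,c6).
row 5 has {blue,black,white}; column 3 has {red,blue,green,black,white} — only yellow is left for (r5,c3).
row 5 has {blue,yellow,black,white}; column 6 has {red,blue,yellow,black} — only green is left for (r5,c6).
row 6 has {blue,yellow,black}; column 2 has {blue,green,black,white} — only red is left for (r6,c2).
row 6 has {red,blue,yellow,black}; column 4 has {blue,yellow,black,white} — only green is left for (r6,c4).
row 6 has {red,blue,green,yellow,black}; column 6 has {red,blue,green,yellow,black} — only white is left for (r6,c6).

white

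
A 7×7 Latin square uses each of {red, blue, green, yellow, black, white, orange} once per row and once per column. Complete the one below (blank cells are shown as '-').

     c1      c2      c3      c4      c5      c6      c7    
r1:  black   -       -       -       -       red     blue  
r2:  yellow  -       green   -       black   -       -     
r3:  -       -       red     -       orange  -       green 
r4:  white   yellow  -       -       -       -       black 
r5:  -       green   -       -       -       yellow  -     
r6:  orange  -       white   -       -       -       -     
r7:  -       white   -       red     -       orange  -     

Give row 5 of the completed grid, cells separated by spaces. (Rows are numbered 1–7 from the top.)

red green blue black white yellow orange

Cell (r1,c2): row 1 has {red,blue,black}; column 2 has {green,yellow,white} → orange.
Cell (r1,c3): row 1 has {red,blue,black,orange}; column 3 has {red,green,white} → yellow.
Cell (r3,c1): row 3 has {red,green,orange}; column 1 has {yellow,black,white,orange} → blue.
Cell (r3,c2): row 3 has {red,blue,green,orange}; column 2 has {green,yellow,white,orange} → black.
Cell (r3,c6): row 3 has {red,blue,green,black,orange}; column 6 has {red,yellow,orange} → white.
Cell (r5,c1): row 5 has {green,yellow}; column 1 has {blue,yellow,black,white,orange} → red.
Cell (r7,c1): row 7 has {red,white,orange}; column 1 has {red,blue,yellow,black,white,orange} → green.
Cell (r7,c7): row 7 has {red,green,white,orange}; column 7 has {blue,green,black} → yellow.
Cell (r2,c6): row 2 has {green,yellow,black}; column 6 has {red,yellow,white,orange} → blue.
Cell (r3,c4): row 3 has {red,blue,green,black,white,orange}; column 4 has {red} → yellow.
Cell (r4,c6): row 4 has {yellow,black,white}; column 6 has {red,blue,yellow,white,orange} → green.
Cell (r6,c6): row 6 has {white,orange}; column 6 has {red,blue,green,yellow,white,orange} → black.
Cell (r6,c7): row 6 has {black,white,orange}; column 7 has {blue,green,yellow,black} → red.
Cell (r7,c5): row 7 has {red,green,yellow,white,orange}; column 5 has {black,orange} → blue.
Cell (r2,c2): row 2 has {blue,green,yellow,black}; column 2 has {green,yellow,black,white,orange} → red.
Cell (r4,c5): row 4 has {green,yellow,black,white}; column 5 has {blue,black,orange} → red.
Cell (r5,c5): row 5 has {red,green,yellow}; column 5 has {red,blue,black,orange} → white.
Cell (r5,c7): row 5 has {red,green,yellow,white}; column 7 has {red,blue,green,yellow,black} → orange.
Cell (r6,c2): row 6 has {red,black,white,orange}; column 2 has {red,green,yellow,black,white,orange} → blue.
Cell (r6,c4): row 6 has {red,blue,black,white,orange}; column 4 has {red,yellow} → green.
Cell (r6,c5): row 6 has {red,blue,green,black,white,orange}; column 5 has {red,blue,black,white,orange} → yellow.
Cell (r7,c3): row 7 has {red,blue,green,yellow,white,orange}; column 3 has {red,green,yellow,white} → black.
Cell (r1,c4): row 1 has {red,blue,yellow,black,orange}; column 4 has {red,green,yellow} → white.
Cell (r1,c5): row 1 has {red,blue,yellow,black,white,orange}; column 5 has {red,blue,yellow,black,white,orange} → green.
Cell (r2,c4): row 2 has {red,blue,green,yellow,black}; column 4 has {red,green,yellow,white} → orange.
Cell (r2,c7): row 2 has {red,blue,green,yellow,black,orange}; column 7 has {red,blue,green,yellow,black,orange} → white.
Cell (r4,c4): row 4 has {red,green,yellow,black,white}; column 4 has {red,green,yellow,white,orange} → blue.
Cell (r5,c3): row 5 has {red,green,yellow,white,orange}; column 3 has {red,green,yellow,black,white} → blue.
Cell (r5,c4): row 5 has {red,blue,green,yellow,white,orange}; column 4 has {red,blue,green,yellow,white,orange} → black.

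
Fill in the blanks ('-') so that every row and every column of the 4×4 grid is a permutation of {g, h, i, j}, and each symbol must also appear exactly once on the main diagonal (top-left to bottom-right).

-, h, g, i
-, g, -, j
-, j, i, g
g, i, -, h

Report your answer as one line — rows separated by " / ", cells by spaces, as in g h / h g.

j h g i / i g h j / h j i g / g i j h

(r1,c1) = j
(r2,c3) = h
(r3,c1) = h
(r4,c3) = j
(r2,c1) = i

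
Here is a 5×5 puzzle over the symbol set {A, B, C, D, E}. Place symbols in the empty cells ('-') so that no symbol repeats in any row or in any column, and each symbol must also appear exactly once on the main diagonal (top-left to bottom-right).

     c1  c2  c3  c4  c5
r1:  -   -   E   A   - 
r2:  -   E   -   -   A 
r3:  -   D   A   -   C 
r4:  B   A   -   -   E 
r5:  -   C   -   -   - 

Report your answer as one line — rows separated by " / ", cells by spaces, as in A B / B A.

C B E A D / D E B C A / E D A B C / B A C D E / A C D E B

Cell (r1,c2): row 1 has {A,E}; column 2 has {A,C,D,E} → B.
Cell (r1,c5): row 1 has {A,B,E}; column 5 has {A,C,E} → D.
Cell (r3,c1): row 3 has {A,C,D}; column 1 has {B} → E.
Cell (r3,c4): row 3 has {A,C,D,E}; column 4 has {A} → B.
Cell (r5,c5): row 5 has {C}; column 5 has {A,C,D,E}; the diagonal has {A,E} → B.
Cell (r1,c1): row 1 has {A,B,D,E}; column 1 has {B,E}; the diagonal has {A,B,E} → C.
Cell (r2,c1): row 2 has {A,E}; column 1 has {B,C,E} → D.
Cell (r2,c4): row 2 has {A,D,E}; column 4 has {A,B} → C.
Cell (r4,c4): row 4 has {A,B,E}; column 4 has {A,B,C}; the diagonal has {A,B,C,E} → D.
Cell (r5,c1): row 5 has {B,C}; column 1 has {B,C,D,E} → A.
Cell (r5,c3): row 5 has {A,B,C}; column 3 has {A,E} → D.
Cell (r5,c4): row 5 has {A,B,C,D}; column 4 has {A,B,C,D} → E.
Cell (r2,c3): row 2 has {A,C,D,E}; column 3 has {A,D,E} → B.
Cell (r4,c3): row 4 has {A,B,D,E}; column 3 has {A,B,D,E} → C.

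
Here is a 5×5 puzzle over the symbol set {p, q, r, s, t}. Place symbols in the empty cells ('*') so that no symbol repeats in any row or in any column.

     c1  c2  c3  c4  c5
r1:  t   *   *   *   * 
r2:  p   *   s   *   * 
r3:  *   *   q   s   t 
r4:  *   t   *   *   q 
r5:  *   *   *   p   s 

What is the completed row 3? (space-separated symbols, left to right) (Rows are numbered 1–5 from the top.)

r p q s t

(r2,c5): row 2 has {p,s}; column 5 has {q,s,t}, so it must be r.
(r3,c1): row 3 has {q,s,t}; column 1 has {p,t}, so it must be r.
(r3,c2): row 3 has {q,r,s,t}; column 2 has {t}, so it must be p.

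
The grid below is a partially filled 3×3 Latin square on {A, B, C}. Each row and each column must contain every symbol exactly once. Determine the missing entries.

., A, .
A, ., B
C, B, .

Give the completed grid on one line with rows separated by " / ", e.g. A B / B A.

B A C / A C B / C B A

row 1 has {A}; column 1 has {A,C} — only B is left for (r1,c1).
row 1 has {A,B}; column 3 has {B} — only C is left for (r1,c3).
row 2 has {A,B}; column 2 has {A,B} — only C is left for (r2,c2).
row 3 has {B,C}; column 3 has {B,C} — only A is left for (r3,c3).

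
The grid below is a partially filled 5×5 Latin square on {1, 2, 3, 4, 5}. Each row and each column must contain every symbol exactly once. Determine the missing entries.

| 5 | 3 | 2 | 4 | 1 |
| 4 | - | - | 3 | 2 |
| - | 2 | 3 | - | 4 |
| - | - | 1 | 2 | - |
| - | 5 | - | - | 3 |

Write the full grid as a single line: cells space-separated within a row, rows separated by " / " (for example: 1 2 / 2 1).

5 3 2 4 1 / 4 1 5 3 2 / 1 2 3 5 4 / 3 4 1 2 5 / 2 5 4 1 3

row 2 has {2,3,4}; column 2 has {2,3,5} — only 1 is left for (r2,c2).
row 2 has {1,2,3,4}; column 3 has {1,2,3} — only 5 is left for (r2,c3).
row 3 has {2,3,4}; column 1 has {4,5} — only 1 is left for (r3,c1).
row 3 has {1,2,3,4}; column 4 has {2,3,4} — only 5 is left for (r3,c4).
row 4 has {1,2}; column 1 has {1,4,5} — only 3 is left for (r4,c1).
row 4 has {1,2,3}; column 2 has {1,2,3,5} — only 4 is left for (r4,c2).
row 4 has {1,2,3,4}; column 5 has {1,2,3,4} — only 5 is left for (r4,c5).
row 5 has {3,5}; column 1 has {1,3,4,5} — only 2 is left for (r5,c1).
row 5 has {2,3,5}; column 3 has {1,2,3,5} — only 4 is left for (r5,c3).
row 5 has {2,3,4,5}; column 4 has {2,3,4,5} — only 1 is left for (r5,c4).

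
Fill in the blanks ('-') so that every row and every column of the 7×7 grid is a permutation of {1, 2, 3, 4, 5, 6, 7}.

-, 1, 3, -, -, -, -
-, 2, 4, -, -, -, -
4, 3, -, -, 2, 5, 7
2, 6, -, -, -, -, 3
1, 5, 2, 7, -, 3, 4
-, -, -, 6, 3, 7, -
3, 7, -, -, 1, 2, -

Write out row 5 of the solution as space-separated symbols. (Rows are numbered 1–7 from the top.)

1 5 2 7 6 3 4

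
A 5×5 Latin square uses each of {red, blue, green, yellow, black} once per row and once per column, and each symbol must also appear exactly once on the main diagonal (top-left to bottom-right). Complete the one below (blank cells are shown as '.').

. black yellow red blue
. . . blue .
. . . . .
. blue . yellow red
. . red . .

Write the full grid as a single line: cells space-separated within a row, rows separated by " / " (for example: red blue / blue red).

At row 1, column 1: row 1 has {red,blue,yellow,black}; column 1 is empty so far; the diagonal has {yellow}; that leaves green.
At row 2, column 2: row 2 has {blue}; column 2 has {blue,black}; the diagonal has {green,yellow}; that leaves red.
At row 4, column 1: row 4 has {red,blue,yellow}; column 1 has {green}; that leaves black.
At row 4, column 3: row 4 has {red,blue,yellow,black}; column 3 has {red,yellow}; that leaves green.
At row 5, column 5: row 5 has {red}; column 5 has {red,blue}; the diagonal has {red,green,yellow}; that leaves black.
At row 2, column 1: row 2 has {red,blue}; column 1 has {green,black}; that leaves yellow.
At row 2, column 3: row 2 has {red,blue,yellow}; column 3 has {red,green,yellow}; that leaves black.
At row 2, column 5: row 2 has {red,blue,yellow,black}; column 5 has {red,blue,black}; that leaves green.
At row 3, column 3: row 3 is empty so far; column 3 has {red,green,yellow,black}; the diagonal has {red,green,yellow,black}; that leaves blue.
At row 3, column 5: row 3 has {blue}; column 5 has {red,blue,green,black}; that leaves yellow.
At row 5, column 1: row 5 has {red,black}; column 1 has {green,yellow,black}; that leaves blue.
At row 5, column 4: row 5 has {red,blue,black}; column 4 has {red,blue,yellow}; that leaves green.
At row 3, column 1: row 3 has {blue,yellow}; column 1 has {blue,green,yellow,black}; that leaves red.
At row 3, column 2: row 3 has {red,blue,yellow}; column 2 has {red,blue,black}; that leaves green.
At row 3, column 4: row 3 has {red,blue,green,yellow}; column 4 has {red,blue,green,yellow}; that leaves black.
At row 5, column 2: row 5 has {red,blue,green,black}; column 2 has {red,blue,green,black}; that leaves yellow.

green black yellow red blue / yellow red black blue green / red green blue black yellow / black blue green yellow red / blue yellow red green black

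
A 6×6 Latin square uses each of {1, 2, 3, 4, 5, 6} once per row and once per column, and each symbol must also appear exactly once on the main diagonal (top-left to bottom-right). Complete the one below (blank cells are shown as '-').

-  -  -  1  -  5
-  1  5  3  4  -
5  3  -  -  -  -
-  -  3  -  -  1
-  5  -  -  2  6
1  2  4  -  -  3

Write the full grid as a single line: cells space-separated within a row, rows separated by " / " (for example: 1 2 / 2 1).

4 6 2 1 3 5 / 6 1 5 3 4 2 / 5 3 6 2 1 4 / 2 4 3 5 6 1 / 3 5 1 4 2 6 / 1 2 4 6 5 3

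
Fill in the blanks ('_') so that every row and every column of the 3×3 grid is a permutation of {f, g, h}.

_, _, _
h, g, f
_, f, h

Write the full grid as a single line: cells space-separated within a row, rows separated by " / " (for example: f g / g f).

f h g / h g f / g f h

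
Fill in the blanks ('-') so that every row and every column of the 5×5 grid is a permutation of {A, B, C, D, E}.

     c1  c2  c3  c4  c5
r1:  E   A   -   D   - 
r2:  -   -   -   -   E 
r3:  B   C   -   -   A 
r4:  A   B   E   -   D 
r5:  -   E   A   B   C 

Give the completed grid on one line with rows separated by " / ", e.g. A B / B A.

E A C D B / C D B A E / B C D E A / A B E C D / D E A B C

(r1,c5): row 1 has {A,D,E}; column 5 has {A,C,D,E}, so it must be B.
(r2,c2): row 2 has {E}; column 2 has {A,B,C,E}, so it must be D.
(r3,c3): row 3 has {A,B,C}; column 3 has {A,E}, so it must be D.
(r3,c4): row 3 has {A,B,C,D}; column 4 has {B,D}, so it must be E.
(r4,c4): row 4 has {A,B,D,E}; column 4 has {B,D,E}, so it must be C.
(r5,c1): row 5 has {A,B,C,E}; column 1 has {A,B,E}, so it must be D.
(r1,c3): row 1 has {A,B,D,E}; column 3 has {A,D,E}, so it must be C.
(r2,c1): row 2 has {D,E}; column 1 has {A,B,D,E}, so it must be C.
(r2,c3): row 2 has {C,D,E}; column 3 has {A,C,D,E}, so it must be B.
(r2,c4): row 2 has {B,C,D,E}; column 4 has {B,C,D,E}, so it must be A.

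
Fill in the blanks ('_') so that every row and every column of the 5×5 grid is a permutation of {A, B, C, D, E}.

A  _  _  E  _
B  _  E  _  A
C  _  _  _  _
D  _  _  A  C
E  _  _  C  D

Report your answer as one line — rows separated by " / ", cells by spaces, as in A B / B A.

A D C E B / B C E D A / C A D B E / D E B A C / E B A C D

(r1,c5) = B
(r2,c4) = D
(r3,c4) = B
(r3,c5) = E
(r4,c3) = B
(r5,c3) = A
(r2,c2) = C
(r3,c3) = D
(r4,c2) = E
(r5,c2) = B
(r1,c2) = D
(r1,c3) = C
(r3,c2) = A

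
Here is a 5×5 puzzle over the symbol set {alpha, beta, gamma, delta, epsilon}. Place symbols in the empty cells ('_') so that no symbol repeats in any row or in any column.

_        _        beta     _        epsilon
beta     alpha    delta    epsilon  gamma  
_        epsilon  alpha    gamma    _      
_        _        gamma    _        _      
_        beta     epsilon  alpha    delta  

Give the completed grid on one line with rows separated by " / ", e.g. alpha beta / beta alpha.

At row 1, column 4: row 1 has {beta,epsilon}; column 4 has {alpha,gamma,epsilon}; that leaves delta.
At row 3, column 1: row 3 has {alpha,gamma,epsilon}; column 1 has {beta}; that leaves delta.
At row 3, column 5: row 3 has {alpha,gamma,delta,epsilon}; column 5 has {gamma,delta,epsilon}; that leaves beta.
At row 4, column 2: row 4 has {gamma}; column 2 has {alpha,beta,epsilon}; that leaves delta.
At row 4, column 4: row 4 has {gamma,delta}; column 4 has {alpha,gamma,delta,epsilon}; that leaves beta.
At row 4, column 5: row 4 has {beta,gamma,delta}; column 5 has {beta,gamma,delta,epsilon}; that leaves alpha.
At row 5, column 1: row 5 has {alpha,beta,delta,epsilon}; column 1 has {beta,delta}; that leaves gamma.
At row 1, column 1: row 1 has {beta,delta,epsilon}; column 1 has {beta,gamma,delta}; that leaves alpha.
At row 1, column 2: row 1 has {alpha,beta,delta,epsilon}; column 2 has {alpha,beta,delta,epsilon}; that leaves gamma.
At row 4, column 1: row 4 has {alpha,beta,gamma,delta}; column 1 has {alpha,beta,gamma,delta}; that leaves epsilon.

alpha gamma beta delta epsilon / beta alpha delta epsilon gamma / delta epsilon alpha gamma beta / epsilon delta gamma beta alpha / gamma beta epsilon alpha delta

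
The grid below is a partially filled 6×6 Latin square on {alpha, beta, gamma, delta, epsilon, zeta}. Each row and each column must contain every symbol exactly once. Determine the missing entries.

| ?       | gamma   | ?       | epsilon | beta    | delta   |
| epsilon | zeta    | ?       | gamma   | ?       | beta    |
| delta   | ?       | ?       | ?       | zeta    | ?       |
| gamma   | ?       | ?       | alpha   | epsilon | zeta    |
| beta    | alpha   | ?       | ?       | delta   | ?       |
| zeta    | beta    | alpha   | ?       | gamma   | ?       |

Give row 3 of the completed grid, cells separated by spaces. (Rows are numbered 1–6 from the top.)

delta epsilon gamma beta zeta alpha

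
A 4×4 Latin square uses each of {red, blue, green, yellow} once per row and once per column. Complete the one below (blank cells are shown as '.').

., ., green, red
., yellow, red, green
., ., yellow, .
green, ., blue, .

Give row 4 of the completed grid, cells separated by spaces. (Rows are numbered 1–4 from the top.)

green red blue yellow

row 1 has {red,green}; column 2 has {yellow} — only blue is left for (r1,c2).
row 2 has {red,green,yellow}; column 1 has {green} — only blue is left for (r2,c1).
row 3 has {yellow}; column 1 has {blue,green} — only red is left for (r3,c1).
row 3 has {red,yellow}; column 2 has {blue,yellow} — only green is left for (r3,c2).
row 3 has {red,green,yellow}; column 4 has {red,green} — only blue is left for (r3,c4).
row 4 has {blue,green}; column 2 has {blue,green,yellow} — only red is left for (r4,c2).
row 4 has {red,blue,green}; column 4 has {red,blue,green} — only yellow is left for (r4,c4).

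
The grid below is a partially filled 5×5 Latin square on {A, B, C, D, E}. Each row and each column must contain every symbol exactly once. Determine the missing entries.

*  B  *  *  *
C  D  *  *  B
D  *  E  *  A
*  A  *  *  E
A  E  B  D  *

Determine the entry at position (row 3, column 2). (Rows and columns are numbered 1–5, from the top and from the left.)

C

(r1,c1): row 1 has {B}; column 1 has {A,C,D}, so it must be E.
(r2,c3): row 2 has {B,C,D}; column 3 has {B,E}, so it must be A.
(r2,c4): row 2 has {A,B,C,D}; column 4 has {D}, so it must be E.
(r3,c2): row 3 has {A,D,E}; column 2 has {A,B,D,E}, so it must be C.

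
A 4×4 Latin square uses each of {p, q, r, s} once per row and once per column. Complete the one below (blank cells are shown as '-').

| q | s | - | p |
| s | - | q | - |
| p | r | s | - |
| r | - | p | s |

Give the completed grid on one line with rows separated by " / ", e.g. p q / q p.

q s r p / s p q r / p r s q / r q p s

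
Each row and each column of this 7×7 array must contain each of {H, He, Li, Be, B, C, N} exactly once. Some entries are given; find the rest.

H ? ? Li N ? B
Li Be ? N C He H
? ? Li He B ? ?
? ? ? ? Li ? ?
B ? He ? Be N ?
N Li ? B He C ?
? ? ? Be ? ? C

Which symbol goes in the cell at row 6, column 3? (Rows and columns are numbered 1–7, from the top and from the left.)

H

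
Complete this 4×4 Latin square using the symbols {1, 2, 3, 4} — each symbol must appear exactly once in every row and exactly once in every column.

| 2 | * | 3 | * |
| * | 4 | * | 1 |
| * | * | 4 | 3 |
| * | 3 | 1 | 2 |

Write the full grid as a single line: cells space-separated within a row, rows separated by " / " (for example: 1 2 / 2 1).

(r1,c2) = 1
(r1,c4) = 4
(r2,c1) = 3
(r2,c3) = 2
(r3,c1) = 1
(r3,c2) = 2
(r4,c1) = 4

2 1 3 4 / 3 4 2 1 / 1 2 4 3 / 4 3 1 2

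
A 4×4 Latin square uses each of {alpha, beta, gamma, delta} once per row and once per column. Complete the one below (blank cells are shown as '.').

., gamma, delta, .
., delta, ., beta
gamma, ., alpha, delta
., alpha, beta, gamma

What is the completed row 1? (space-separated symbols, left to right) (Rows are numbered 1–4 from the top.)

beta gamma delta alpha

(r1,c4) = alpha
(r2,c1) = alpha
(r2,c3) = gamma
(r3,c2) = beta
(r4,c1) = delta
(r1,c1) = beta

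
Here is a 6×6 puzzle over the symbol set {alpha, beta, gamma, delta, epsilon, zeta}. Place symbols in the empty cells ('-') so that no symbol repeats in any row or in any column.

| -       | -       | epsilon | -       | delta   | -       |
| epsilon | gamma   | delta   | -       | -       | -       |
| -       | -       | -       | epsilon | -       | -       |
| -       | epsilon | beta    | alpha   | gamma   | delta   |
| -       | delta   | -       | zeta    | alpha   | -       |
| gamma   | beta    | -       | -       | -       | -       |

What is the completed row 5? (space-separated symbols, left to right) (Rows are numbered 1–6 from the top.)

beta delta gamma zeta alpha epsilon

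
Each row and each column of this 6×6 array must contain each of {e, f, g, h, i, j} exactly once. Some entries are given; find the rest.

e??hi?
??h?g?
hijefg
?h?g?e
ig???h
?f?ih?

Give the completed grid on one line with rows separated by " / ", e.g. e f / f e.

e j g h i f / j e h f g i / h i j e f g / f h i g j e / i g f j e h / g f e i h j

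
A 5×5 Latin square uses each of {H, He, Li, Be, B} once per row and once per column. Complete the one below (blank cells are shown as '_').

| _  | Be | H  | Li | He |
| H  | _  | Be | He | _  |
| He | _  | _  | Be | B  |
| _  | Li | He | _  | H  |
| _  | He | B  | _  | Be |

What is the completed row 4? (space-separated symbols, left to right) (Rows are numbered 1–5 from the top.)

Be Li He B H

(r1,c1): row 1 has {H,He,Li,Be}; column 1 has {H,He}, so it must be B.
(r2,c2): row 2 has {H,He,Be}; column 2 has {He,Li,Be}, so it must be B.
(r2,c5): row 2 has {H,He,Be,B}; column 5 has {H,He,Be,B}, so it must be Li.
(r3,c2): row 3 has {He,Be,B}; column 2 has {He,Li,Be,B}, so it must be H.
(r3,c3): row 3 has {H,He,Be,B}; column 3 has {H,He,Be,B}, so it must be Li.
(r4,c1): row 4 has {H,He,Li}; column 1 has {H,He,B}, so it must be Be.
(r4,c4): row 4 has {H,He,Li,Be}; column 4 has {He,Li,Be}, so it must be B.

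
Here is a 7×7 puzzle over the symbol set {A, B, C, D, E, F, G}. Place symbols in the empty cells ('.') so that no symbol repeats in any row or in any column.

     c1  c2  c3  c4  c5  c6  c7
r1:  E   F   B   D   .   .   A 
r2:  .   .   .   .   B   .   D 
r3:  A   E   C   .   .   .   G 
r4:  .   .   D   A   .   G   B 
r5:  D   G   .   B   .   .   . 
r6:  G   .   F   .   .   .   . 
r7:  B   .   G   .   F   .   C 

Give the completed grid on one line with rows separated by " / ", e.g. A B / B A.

At row 1, column 6: row 1 has {A,B,D,E,F}; column 6 has {G}; that leaves C.
At row 3, column 4: row 3 has {A,C,E,G}; column 4 has {A,B,D}; that leaves F.
At row 3, column 5: row 3 has {A,C,E,F,G}; column 5 has {B,F}; that leaves D.
At row 3, column 6: row 3 has {A,C,D,E,F,G}; column 6 has {C,G}; that leaves B.
At row 4, column 2: row 4 has {A,B,D,G}; column 2 has {E,F,G}; that leaves C.
At row 4, column 5: row 4 has {A,B,C,D,G}; column 5 has {B,D,F}; that leaves E.
At row 6, column 7: row 6 has {F,G}; column 7 has {A,B,C,D,G}; that leaves E.
At row 7, column 4: row 7 has {B,C,F,G}; column 4 has {A,B,D,F}; that leaves E.
At row 1, column 5: row 1 has {A,B,C,D,E,F}; column 5 has {B,D,E,F}; that leaves G.
At row 2, column 2: row 2 has {B,D}; column 2 has {C,E,F,G}; that leaves A.
At row 2, column 3: row 2 has {A,B,D}; column 3 has {B,C,D,F,G}; that leaves E.
At row 2, column 6: row 2 has {A,B,D,E}; column 6 has {B,C,G}; that leaves F.
At row 4, column 1: row 4 has {A,B,C,D,E,G}; column 1 has {A,B,D,E,G}; that leaves F.
At row 5, column 3: row 5 has {B,D,G}; column 3 has {B,C,D,E,F,G}; that leaves A.
At row 5, column 5: row 5 has {A,B,D,G}; column 5 has {B,D,E,F,G}; that leaves C.
At row 5, column 6: row 5 has {A,B,C,D,G}; column 6 has {B,C,F,G}; that leaves E.
At row 5, column 7: row 5 has {A,B,C,D,E,G}; column 7 has {A,B,C,D,E,G}; that leaves F.
At row 6, column 4: row 6 has {E,F,G}; column 4 has {A,B,D,E,F}; that leaves C.
At row 6, column 5: row 6 has {C,E,F,G}; column 5 has {B,C,D,E,F,G}; that leaves A.
At row 6, column 6: row 6 has {A,C,E,F,G}; column 6 has {B,C,E,F,G}; that leaves D.
At row 7, column 2: row 7 has {B,C,E,F,G}; column 2 has {A,C,E,F,G}; that leaves D.
At row 7, column 6: row 7 has {B,C,D,E,F,G}; column 6 has {B,C,D,E,F,G}; that leaves A.
At row 2, column 1: row 2 has {A,B,D,E,F}; column 1 has {A,B,D,E,F,G}; that leaves C.
At row 2, column 4: row 2 has {A,B,C,D,E,F}; column 4 has {A,B,C,D,E,F}; that leaves G.
At row 6, column 2: row 6 has {A,C,D,E,F,G}; column 2 has {A,C,D,E,F,G}; that leaves B.

E F B D G C A / C A E G B F D / A E C F D B G / F C D A E G B / D G A B C E F / G B F C A D E / B D G E F A C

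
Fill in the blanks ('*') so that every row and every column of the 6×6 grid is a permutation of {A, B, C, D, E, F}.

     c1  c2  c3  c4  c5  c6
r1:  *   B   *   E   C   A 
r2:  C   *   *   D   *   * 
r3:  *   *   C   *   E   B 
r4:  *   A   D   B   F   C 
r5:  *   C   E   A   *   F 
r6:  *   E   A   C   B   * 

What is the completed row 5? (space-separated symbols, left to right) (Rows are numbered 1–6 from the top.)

At row 1, column 3: row 1 has {A,B,C,E}; column 3 has {A,C,D,E}; that leaves F.
At row 2, column 2: row 2 has {C,D}; column 2 has {A,B,C,E}; that leaves F.
At row 2, column 3: row 2 has {C,D,F}; column 3 has {A,C,D,E,F}; that leaves B.
At row 2, column 5: row 2 has {B,C,D,F}; column 5 has {B,C,E,F}; that leaves A.
At row 2, column 6: row 2 has {A,B,C,D,F}; column 6 has {A,B,C,F}; that leaves E.
At row 3, column 2: row 3 has {B,C,E}; column 2 has {A,B,C,E,F}; that leaves D.
At row 3, column 4: row 3 has {B,C,D,E}; column 4 has {A,B,C,D,E}; that leaves F.
At row 4, column 1: row 4 has {A,B,C,D,F}; column 1 has {C}; that leaves E.
At row 5, column 5: row 5 has {A,C,E,F}; column 5 has {A,B,C,E,F}; that leaves D.
At row 6, column 6: row 6 has {A,B,C,E}; column 6 has {A,B,C,E,F}; that leaves D.
At row 1, column 1: row 1 has {A,B,C,E,F}; column 1 has {C,E}; that leaves D.
At row 3, column 1: row 3 has {B,C,D,E,F}; column 1 has {C,D,E}; that leaves A.
At row 5, column 1: row 5 has {A,C,D,E,F}; column 1 has {A,C,D,E}; that leaves B.

B C E A D F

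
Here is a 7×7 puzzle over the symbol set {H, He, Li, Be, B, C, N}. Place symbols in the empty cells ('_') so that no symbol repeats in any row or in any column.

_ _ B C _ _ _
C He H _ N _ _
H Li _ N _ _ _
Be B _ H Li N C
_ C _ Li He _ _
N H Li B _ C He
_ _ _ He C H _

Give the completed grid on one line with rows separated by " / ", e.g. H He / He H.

He Be B C H Li N / C He H Be N B Li / H Li C N B He Be / Be B He H Li N C / B C N Li He Be H / N H Li B Be C He / Li N Be He C H B

(r2,c4): row 2 has {H,He,C,N}; column 4 has {H,He,Li,B,C,N}, so it must be Be.
(r4,c3): row 4 has {H,Li,Be,B,C,N}; column 3 has {H,Li,B}, so it must be He.
(r5,c1): row 5 has {He,Li,C}; column 1 has {H,Be,C,N}, so it must be B.
(r5,c6): row 5 has {He,Li,B,C}; column 6 has {H,C,N}, so it must be Be.
(r6,c5): row 6 has {H,He,Li,B,C,N}; column 5 has {He,Li,C,N}, so it must be Be.
(r7,c1): row 7 has {H,He,C}; column 1 has {H,Be,B,C,N}, so it must be Li.
(r1,c1): row 1 has {B,C}; column 1 has {H,Li,Be,B,C,N}, so it must be He.
(r1,c5): row 1 has {He,B,C}; column 5 has {He,Li,Be,C,N}, so it must be H.
(r1,c6): row 1 has {H,He,B,C}; column 6 has {H,Be,C,N}, so it must be Li.
(r2,c6): row 2 has {H,He,Be,C,N}; column 6 has {H,Li,Be,C,N}, so it must be B.
(r2,c7): row 2 has {H,He,Be,B,C,N}; column 7 has {He,C}, so it must be Li.
(r3,c5): row 3 has {H,Li,N}; column 5 has {H,He,Li,Be,C,N}, so it must be B.
(r3,c6): row 3 has {H,Li,B,N}; column 6 has {H,Li,Be,B,C,N}, so it must be He.
(r3,c7): row 3 has {H,He,Li,B,N}; column 7 has {He,Li,C}, so it must be Be.
(r5,c3): row 5 has {He,Li,Be,B,C}; column 3 has {H,He,Li,B}, so it must be N.
(r5,c7): row 5 has {He,Li,Be,B,C,N}; column 7 has {He,Li,Be,C}, so it must be H.
(r7,c3): row 7 has {H,He,Li,C}; column 3 has {H,He,Li,B,N}, so it must be Be.
(r1,c7): row 1 has {H,He,Li,B,C}; column 7 has {H,He,Li,Be,C}, so it must be N.
(r3,c3): row 3 has {H,He,Li,Be,B,N}; column 3 has {H,He,Li,Be,B,N}, so it must be C.
(r7,c2): row 7 has {H,He,Li,Be,C}; column 2 has {H,He,Li,B,C}, so it must be N.
(r7,c7): row 7 has {H,He,Li,Be,C,N}; column 7 has {H,He,Li,Be,C,N}, so it must be B.
(r1,c2): row 1 has {H,He,Li,B,C,N}; column 2 has {H,He,Li,B,C,N}, so it must be Be.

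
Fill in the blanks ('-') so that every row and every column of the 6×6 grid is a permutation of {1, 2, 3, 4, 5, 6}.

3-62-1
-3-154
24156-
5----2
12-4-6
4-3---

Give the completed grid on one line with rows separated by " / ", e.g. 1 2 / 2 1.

3 5 6 2 4 1 / 6 3 2 1 5 4 / 2 4 1 5 6 3 / 5 6 4 3 1 2 / 1 2 5 4 3 6 / 4 1 3 6 2 5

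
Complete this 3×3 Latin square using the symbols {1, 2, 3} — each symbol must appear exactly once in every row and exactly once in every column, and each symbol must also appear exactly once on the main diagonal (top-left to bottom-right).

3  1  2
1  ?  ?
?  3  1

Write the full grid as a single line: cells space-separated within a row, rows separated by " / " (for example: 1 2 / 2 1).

3 1 2 / 1 2 3 / 2 3 1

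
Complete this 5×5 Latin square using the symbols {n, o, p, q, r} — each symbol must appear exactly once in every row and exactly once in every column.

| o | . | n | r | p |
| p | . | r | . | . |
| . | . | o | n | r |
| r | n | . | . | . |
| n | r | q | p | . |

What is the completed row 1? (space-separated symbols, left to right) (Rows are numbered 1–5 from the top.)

(r1,c2) = q

o q n r p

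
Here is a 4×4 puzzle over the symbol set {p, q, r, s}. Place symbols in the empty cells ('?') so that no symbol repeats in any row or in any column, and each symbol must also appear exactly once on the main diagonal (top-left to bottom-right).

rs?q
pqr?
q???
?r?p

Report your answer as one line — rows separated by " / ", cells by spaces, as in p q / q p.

r s p q / p q r s / q p s r / s r q p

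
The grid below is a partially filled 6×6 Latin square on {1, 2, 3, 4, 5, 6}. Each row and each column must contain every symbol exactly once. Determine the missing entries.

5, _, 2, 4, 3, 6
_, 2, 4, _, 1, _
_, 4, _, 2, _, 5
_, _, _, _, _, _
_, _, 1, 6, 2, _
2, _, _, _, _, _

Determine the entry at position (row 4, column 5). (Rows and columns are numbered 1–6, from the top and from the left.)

5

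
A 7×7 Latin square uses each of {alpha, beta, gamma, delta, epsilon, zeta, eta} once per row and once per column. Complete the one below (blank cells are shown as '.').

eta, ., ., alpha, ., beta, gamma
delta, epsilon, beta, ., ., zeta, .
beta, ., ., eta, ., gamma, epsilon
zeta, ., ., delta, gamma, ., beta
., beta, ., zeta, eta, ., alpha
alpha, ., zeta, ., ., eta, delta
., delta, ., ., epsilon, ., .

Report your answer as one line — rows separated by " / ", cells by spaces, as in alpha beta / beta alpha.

eta zeta epsilon alpha delta beta gamma / delta epsilon beta gamma alpha zeta eta / beta alpha delta eta zeta gamma epsilon / zeta eta alpha delta gamma epsilon beta / epsilon beta gamma zeta eta delta alpha / alpha gamma zeta epsilon beta eta delta / gamma delta eta beta epsilon alpha zeta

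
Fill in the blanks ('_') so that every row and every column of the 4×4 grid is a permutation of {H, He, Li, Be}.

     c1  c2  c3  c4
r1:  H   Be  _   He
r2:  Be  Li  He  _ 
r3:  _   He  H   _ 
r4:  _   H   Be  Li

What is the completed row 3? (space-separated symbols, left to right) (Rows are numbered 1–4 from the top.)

Li He H Be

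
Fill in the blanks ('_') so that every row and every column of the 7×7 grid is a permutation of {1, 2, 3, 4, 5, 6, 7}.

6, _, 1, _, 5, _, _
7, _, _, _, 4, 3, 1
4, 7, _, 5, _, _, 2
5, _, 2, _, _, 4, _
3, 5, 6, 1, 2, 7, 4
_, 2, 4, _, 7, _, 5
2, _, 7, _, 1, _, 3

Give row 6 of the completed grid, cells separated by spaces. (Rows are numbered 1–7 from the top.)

1 2 4 3 7 6 5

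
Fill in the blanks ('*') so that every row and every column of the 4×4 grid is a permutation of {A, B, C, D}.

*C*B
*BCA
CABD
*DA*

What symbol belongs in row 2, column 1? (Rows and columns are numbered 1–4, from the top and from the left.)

D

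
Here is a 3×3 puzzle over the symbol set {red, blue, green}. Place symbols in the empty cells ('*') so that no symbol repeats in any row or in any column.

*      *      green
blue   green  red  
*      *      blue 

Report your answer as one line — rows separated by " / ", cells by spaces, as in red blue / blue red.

red blue green / blue green red / green red blue

row 1 has {green}; column 1 has {blue} — only red is left for (r1,c1).
row 1 has {red,green}; column 2 has {green} — only blue is left for (r1,c2).
row 3 has {blue}; column 1 has {red,blue} — only green is left for (r3,c1).
row 3 has {blue,green}; column 2 has {blue,green} — only red is left for (r3,c2).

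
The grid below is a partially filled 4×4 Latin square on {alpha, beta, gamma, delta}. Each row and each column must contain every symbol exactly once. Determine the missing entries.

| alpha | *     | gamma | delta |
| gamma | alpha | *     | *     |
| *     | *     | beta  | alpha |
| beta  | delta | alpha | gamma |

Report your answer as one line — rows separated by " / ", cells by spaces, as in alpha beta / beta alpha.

alpha beta gamma delta / gamma alpha delta beta / delta gamma beta alpha / beta delta alpha gamma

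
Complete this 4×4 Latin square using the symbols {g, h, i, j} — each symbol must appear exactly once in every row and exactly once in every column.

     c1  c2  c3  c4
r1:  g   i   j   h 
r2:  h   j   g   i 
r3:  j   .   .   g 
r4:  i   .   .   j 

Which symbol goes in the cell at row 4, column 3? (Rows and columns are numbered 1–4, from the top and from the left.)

h

(r3,c2): row 3 has {g,j}; column 2 has {i,j}, so it must be h.
(r3,c3): row 3 has {g,h,j}; column 3 has {g,j}, so it must be i.
(r4,c2): row 4 has {i,j}; column 2 has {h,i,j}, so it must be g.
(r4,c3): row 4 has {g,i,j}; column 3 has {g,i,j}, so it must be h.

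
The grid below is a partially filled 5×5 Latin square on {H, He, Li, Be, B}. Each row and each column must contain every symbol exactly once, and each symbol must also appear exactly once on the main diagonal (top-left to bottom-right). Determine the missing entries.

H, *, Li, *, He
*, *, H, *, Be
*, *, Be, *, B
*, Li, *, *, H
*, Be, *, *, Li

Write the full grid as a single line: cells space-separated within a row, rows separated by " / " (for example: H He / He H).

H B Li Be He / B He H Li Be / Li H Be He B / Be Li He B H / He Be B H Li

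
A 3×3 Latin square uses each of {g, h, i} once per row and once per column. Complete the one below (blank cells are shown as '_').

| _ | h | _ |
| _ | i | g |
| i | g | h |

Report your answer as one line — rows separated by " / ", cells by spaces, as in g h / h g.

Cell (r1,c1): row 1 has {h}; column 1 has {i} → g.
Cell (r1,c3): row 1 has {g,h}; column 3 has {g,h} → i.
Cell (r2,c1): row 2 has {g,i}; column 1 has {g,i} → h.

g h i / h i g / i g h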